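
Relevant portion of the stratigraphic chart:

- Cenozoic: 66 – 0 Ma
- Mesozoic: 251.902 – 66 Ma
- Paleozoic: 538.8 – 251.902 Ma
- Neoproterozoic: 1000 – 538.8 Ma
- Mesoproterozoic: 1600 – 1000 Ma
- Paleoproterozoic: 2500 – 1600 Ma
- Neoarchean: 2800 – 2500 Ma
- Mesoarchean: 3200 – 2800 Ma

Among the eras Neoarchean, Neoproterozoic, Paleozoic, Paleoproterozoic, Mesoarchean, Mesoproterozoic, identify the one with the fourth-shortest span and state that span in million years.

Neoproterozoic, 461.2 million years

Durations: Neoarchean 300; Neoproterozoic 461.2; Paleozoic 286.898; Paleoproterozoic 900; Mesoarchean 400; Mesoproterozoic 600 Myr.
Sorted shortest-first: Paleozoic (286.898), Neoarchean (300), Mesoarchean (400), Neoproterozoic (461.2), Mesoproterozoic (600), Paleoproterozoic (900).
The fourth shortest is Neoproterozoic at 461.2 Myr.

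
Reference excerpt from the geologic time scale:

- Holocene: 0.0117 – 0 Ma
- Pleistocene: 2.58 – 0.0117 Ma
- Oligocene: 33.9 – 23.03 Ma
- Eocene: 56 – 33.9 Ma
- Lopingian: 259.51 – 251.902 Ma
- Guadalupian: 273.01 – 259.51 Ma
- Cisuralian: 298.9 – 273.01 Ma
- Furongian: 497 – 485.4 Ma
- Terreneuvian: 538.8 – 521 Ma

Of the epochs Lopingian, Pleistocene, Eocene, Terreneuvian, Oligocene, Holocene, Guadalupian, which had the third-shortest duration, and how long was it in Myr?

Start − end for each: Lopingian 259.51 − 251.902 = 7.608; Pleistocene 2.58 − 0.0117 = 2.5683; Eocene 56 − 33.9 = 22.1; Terreneuvian 538.8 − 521 = 17.8; Oligocene 33.9 − 23.03 = 10.87; Holocene 0.0117 − 0 = 0.0117; Guadalupian 273.01 − 259.51 = 13.5.
Ranking these from shortest: Holocene < Pleistocene < Lopingian < Oligocene < Guadalupian < Terreneuvian < Eocene.
Position 3 in that ranking is Lopingian, which lasted 7.608 Myr.

Lopingian, 7.608 million years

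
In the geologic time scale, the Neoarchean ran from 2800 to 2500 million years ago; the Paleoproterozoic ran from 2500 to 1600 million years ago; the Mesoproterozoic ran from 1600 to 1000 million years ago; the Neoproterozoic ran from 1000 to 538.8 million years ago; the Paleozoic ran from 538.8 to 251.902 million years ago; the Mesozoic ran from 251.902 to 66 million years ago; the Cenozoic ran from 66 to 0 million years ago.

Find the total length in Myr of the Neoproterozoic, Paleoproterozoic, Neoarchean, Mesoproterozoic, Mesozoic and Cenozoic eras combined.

Each duration: Neoproterozoic = 461.2; Paleoproterozoic = 900; Neoarchean = 300; Mesoproterozoic = 600; Mesozoic = 185.902; Cenozoic = 66.
Sum: 461.2 + 900 + 300 + 600 + 185.902 + 66 = 2513.102 Myr.

2513.102 million years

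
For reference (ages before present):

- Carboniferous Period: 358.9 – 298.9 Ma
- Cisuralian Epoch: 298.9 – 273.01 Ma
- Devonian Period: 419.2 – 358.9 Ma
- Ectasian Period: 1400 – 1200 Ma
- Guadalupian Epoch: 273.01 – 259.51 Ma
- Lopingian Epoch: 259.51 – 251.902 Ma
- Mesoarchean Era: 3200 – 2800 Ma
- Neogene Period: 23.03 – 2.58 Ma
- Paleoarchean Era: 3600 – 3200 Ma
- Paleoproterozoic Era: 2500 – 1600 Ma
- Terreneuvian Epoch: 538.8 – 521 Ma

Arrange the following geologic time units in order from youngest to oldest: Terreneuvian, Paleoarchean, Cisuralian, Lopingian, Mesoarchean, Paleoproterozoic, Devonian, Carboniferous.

Read off each span (Ma): Terreneuvian 538.8–521; Paleoarchean 3600–3200; Cisuralian 298.9–273.01; Lopingian 259.51–251.902; Mesoarchean 3200–2800; Paleoproterozoic 2500–1600; Devonian 419.2–358.9; Carboniferous 358.9–298.9.
Larger Ma is older, so oldest→youngest is Paleoarchean, Mesoarchean, Paleoproterozoic, Terreneuvian, Devonian, Carboniferous, Cisuralian, Lopingian; reverse it for youngest→oldest.

Lopingian, then Cisuralian, then Carboniferous, then Devonian, then Terreneuvian, then Paleoproterozoic, then Mesoarchean, then Paleoarchean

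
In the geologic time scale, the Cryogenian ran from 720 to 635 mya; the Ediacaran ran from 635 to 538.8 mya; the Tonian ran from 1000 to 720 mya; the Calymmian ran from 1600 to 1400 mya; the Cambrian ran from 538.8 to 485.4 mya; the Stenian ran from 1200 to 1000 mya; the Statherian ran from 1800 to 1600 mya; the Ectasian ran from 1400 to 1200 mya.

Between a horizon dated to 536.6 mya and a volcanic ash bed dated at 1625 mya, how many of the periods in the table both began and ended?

6

The older date is 1625 Ma and the younger is 536.6 Ma.
Periods with start < 1625 and end > 536.6 Ma: Calymmian (1600–1400), Ectasian (1400–1200), Stenian (1200–1000), Tonian (1000–720), Cryogenian (720–635), Ediacaran (635–538.8).
That is 6 complete periods.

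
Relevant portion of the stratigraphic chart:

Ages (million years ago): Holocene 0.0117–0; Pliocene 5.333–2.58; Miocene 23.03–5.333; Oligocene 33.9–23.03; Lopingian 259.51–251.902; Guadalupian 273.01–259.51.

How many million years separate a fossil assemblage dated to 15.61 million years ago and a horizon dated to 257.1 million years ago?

241.49 million years

257.1 − 15.61 = 241.49 million years.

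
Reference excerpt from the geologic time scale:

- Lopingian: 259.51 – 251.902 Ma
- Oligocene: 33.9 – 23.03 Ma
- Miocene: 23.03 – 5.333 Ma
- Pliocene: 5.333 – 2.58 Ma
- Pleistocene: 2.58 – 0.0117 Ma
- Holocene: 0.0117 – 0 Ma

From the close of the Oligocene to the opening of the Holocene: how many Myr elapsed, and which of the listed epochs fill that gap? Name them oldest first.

23.0183 million years; Miocene, Pliocene, Pleistocene

The Oligocene closes at 23.03 Ma and the Holocene opens at 0.0117 Ma, so the interval is 23.03 − 0.0117 = 23.0183 Myr.
An epoch fits inside if it starts at or after 23.03 Ma and ends at or before 0.0117 Ma; oldest first that gives Miocene, Pliocene, Pleistocene.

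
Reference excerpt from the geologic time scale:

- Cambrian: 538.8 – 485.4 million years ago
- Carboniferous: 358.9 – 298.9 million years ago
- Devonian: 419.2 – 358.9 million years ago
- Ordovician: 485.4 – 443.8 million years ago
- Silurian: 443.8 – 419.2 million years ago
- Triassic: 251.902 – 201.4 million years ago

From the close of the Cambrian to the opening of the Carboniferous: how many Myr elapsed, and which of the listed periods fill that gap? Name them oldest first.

End of Cambrian = 485.4 Ma; start of Carboniferous = 358.9 Ma.
Gap = 485.4 − 358.9 = 126.5 Myr.
Periods wholly inside 485.4–358.9 Ma: Ordovician (485.4–443.8), Silurian (443.8–419.2), Devonian (419.2–358.9).

126.5 million years; Ordovician, Silurian, Devonian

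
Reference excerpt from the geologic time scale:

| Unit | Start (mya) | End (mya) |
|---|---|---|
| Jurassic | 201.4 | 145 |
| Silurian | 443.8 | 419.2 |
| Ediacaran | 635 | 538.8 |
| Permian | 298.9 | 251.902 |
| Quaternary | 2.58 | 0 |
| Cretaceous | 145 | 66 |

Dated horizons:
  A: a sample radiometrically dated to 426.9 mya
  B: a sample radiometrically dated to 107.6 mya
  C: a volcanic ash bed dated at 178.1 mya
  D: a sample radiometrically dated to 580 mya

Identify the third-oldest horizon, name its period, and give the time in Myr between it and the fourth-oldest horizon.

Sorted oldest-first by Ma: D (580), A (426.9), C (178.1), B (107.6).
The third oldest is C at 178.1 Ma, which lies in 201.4–145 Ma: the Jurassic.
The fourth oldest is B at 107.6 Ma; separation = |178.1 − 107.6| = 70.5 Myr.

C, in the Jurassic; 70.5 million years to B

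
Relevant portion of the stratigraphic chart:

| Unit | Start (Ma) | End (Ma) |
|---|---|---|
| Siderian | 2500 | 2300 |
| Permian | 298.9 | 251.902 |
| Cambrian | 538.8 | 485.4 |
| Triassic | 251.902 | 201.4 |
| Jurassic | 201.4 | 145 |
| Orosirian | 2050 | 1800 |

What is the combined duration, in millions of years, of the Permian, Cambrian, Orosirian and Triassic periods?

400.9 million years

Duration is start − end for each: (298.9 − 251.902) + (538.8 − 485.4) + (2050 − 1800) + (251.902 − 201.4).
That is 46.998 + 53.4 + 250 + 50.502, which totals 400.9 million years.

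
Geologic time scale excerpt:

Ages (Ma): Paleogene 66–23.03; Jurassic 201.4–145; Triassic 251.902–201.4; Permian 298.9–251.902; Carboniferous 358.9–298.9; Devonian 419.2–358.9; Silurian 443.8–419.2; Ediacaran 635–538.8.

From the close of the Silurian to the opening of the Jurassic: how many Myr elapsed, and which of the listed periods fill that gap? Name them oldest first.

The Silurian closes at 419.2 Ma and the Jurassic opens at 201.4 Ma, so the interval is 419.2 − 201.4 = 217.8 Myr.
A period fits inside if it starts at or after 419.2 Ma and ends at or before 201.4 Ma; oldest first that gives Devonian, Carboniferous, Permian, Triassic.

217.8 million years; Devonian, Carboniferous, Permian, Triassic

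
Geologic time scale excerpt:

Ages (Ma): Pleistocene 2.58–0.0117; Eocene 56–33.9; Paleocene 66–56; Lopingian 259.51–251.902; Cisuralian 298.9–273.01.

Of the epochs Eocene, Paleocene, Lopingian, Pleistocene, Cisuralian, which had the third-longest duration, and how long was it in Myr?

Paleocene, 10 million years

Start − end for each: Eocene 56 − 33.9 = 22.1; Paleocene 66 − 56 = 10; Lopingian 259.51 − 251.902 = 7.608; Pleistocene 2.58 − 0.0117 = 2.5683; Cisuralian 298.9 − 273.01 = 25.89.
Ranking these from longest: Cisuralian > Eocene > Paleocene > Lopingian > Pleistocene.
Position 3 in that ranking is Paleocene, which lasted 10 Myr.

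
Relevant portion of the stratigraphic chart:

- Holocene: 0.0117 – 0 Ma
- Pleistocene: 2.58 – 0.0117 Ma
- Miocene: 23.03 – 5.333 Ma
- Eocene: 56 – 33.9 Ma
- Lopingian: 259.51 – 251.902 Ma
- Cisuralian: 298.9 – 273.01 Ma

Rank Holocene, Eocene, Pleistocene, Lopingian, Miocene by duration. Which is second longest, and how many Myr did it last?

Miocene, 17.697 million years

Durations: Holocene 0.0117; Eocene 22.1; Pleistocene 2.5683; Lopingian 7.608; Miocene 17.697 Myr.
Sorted longest-first: Eocene (22.1), Miocene (17.697), Lopingian (7.608), Pleistocene (2.5683), Holocene (0.0117).
The second longest is Miocene at 17.697 Myr.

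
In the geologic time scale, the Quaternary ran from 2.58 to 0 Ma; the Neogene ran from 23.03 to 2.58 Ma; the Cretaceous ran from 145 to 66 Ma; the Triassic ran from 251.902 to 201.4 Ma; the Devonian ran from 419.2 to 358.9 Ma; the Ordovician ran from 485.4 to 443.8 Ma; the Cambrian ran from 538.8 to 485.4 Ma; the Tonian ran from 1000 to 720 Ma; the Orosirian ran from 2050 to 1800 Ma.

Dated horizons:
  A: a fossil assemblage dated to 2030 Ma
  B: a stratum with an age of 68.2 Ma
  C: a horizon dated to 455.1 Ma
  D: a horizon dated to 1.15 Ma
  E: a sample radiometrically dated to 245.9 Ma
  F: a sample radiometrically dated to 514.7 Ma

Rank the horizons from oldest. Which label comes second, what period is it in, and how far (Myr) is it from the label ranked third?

Larger Ma means older, so oldest first: A 2030 > F 514.7 > C 455.1 > E 245.9 > B 68.2 > D 1.15.
Counting 2 along gives F (514.7 Ma); the excerpt puts that inside the Cambrian, 538.8–485.4 Ma.
Next in line is C (455.1 Ma), and 514.7 − 455.1 = 59.6 Myr.

F, in the Cambrian; 59.6 million years to C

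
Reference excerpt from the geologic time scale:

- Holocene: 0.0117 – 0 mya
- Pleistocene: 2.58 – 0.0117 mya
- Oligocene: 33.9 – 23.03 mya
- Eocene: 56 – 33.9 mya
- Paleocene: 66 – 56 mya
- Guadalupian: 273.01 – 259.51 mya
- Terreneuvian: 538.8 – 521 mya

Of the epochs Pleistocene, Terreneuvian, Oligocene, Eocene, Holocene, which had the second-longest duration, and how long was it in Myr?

Terreneuvian, 17.8 million years

Durations: Pleistocene 2.5683; Terreneuvian 17.8; Oligocene 10.87; Eocene 22.1; Holocene 0.0117 Myr.
Sorted longest-first: Eocene (22.1), Terreneuvian (17.8), Oligocene (10.87), Pleistocene (2.5683), Holocene (0.0117).
The second longest is Terreneuvian at 17.8 Myr.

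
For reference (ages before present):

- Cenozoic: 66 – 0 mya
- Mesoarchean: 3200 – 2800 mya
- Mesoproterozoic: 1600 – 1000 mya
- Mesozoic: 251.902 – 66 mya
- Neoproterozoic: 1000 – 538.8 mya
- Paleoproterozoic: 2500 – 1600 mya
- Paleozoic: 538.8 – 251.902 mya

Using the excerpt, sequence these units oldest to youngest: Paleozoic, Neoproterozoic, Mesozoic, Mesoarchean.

Read off each span (Ma): Paleozoic 538.8–251.902; Neoproterozoic 1000–538.8; Mesozoic 251.902–66; Mesoarchean 3200–2800.
Larger Ma is older, so oldest→youngest is Mesoarchean, Neoproterozoic, Paleozoic, Mesozoic.

Mesoarchean, Neoproterozoic, Paleozoic, Mesozoic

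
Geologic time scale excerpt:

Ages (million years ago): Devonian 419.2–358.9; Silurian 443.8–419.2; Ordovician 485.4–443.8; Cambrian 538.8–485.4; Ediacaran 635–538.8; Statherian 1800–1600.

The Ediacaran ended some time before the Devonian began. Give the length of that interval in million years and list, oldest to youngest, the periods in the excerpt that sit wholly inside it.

119.6 million years; Cambrian, Ordovician, Silurian

The Ediacaran closes at 538.8 Ma and the Devonian opens at 419.2 Ma, so the interval is 538.8 − 419.2 = 119.6 Myr.
A period fits inside if it starts at or after 538.8 Ma and ends at or before 419.2 Ma; oldest first that gives Cambrian, Ordovician, Silurian.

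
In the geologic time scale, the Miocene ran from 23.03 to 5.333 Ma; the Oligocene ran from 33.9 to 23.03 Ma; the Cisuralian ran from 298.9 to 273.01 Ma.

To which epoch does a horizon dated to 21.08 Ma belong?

21.08 Ma lies between 23.03 and 5.333 Ma, so it falls in the Miocene.

Miocene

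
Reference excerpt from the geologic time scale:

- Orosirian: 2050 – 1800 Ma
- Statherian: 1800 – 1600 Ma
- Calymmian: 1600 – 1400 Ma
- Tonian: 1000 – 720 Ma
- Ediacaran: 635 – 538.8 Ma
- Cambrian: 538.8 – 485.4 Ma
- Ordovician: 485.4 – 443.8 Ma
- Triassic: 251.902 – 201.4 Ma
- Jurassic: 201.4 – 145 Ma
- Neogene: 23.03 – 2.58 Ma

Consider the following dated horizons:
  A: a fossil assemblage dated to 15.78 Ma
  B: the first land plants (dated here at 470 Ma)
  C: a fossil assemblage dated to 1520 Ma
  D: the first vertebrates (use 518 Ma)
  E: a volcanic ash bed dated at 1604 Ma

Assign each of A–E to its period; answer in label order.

A: 15.78 Ma lies in 23.03–2.58 Ma, so Neogene.
B: 470 Ma lies in 485.4–443.8 Ma, so Ordovician.
C: 1520 Ma lies in 1600–1400 Ma, so Calymmian.
D: 518 Ma lies in 538.8–485.4 Ma, so Cambrian.
E: 1604 Ma lies in 1800–1600 Ma, so Statherian.

A — Neogene; B — Ordovician; C — Calymmian; D — Cambrian; E — Statherian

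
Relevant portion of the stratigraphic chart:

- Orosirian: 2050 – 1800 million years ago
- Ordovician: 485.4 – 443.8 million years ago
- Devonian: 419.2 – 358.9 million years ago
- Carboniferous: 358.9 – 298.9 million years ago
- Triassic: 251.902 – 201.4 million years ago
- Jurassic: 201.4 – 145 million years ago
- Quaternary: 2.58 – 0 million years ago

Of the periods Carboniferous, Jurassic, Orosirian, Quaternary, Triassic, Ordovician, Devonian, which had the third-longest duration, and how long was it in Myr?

Durations: Carboniferous 60; Jurassic 56.4; Orosirian 250; Quaternary 2.58; Triassic 50.502; Ordovician 41.6; Devonian 60.3 Myr.
Sorted longest-first: Orosirian (250), Devonian (60.3), Carboniferous (60), Jurassic (56.4), Triassic (50.502), Ordovician (41.6), Quaternary (2.58).
The third longest is Carboniferous at 60 Myr.

Carboniferous, 60 million years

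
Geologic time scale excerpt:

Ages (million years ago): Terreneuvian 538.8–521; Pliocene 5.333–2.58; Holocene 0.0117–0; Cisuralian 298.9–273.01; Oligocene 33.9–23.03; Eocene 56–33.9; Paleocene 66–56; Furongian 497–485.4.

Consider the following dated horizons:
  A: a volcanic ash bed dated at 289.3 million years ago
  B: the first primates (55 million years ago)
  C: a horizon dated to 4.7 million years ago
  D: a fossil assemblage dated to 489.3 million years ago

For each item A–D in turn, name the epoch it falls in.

A — Cisuralian; B — Eocene; C — Pliocene; D — Furongian

Match each age against the start–end ranges in the excerpt: A = 289.3 Ma → Cisuralian (298.9–273.01); B = 55 Ma → Eocene (56–33.9); C = 4.7 Ma → Pliocene (5.333–2.58); D = 489.3 Ma → Furongian (497–485.4).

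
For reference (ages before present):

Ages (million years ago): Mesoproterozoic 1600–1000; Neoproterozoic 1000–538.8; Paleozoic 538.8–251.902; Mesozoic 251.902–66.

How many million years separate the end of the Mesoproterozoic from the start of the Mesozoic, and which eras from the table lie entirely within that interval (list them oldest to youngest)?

The Mesoproterozoic closes at 1000 Ma and the Mesozoic opens at 251.902 Ma, so the interval is 1000 − 251.902 = 748.098 Myr.
An era fits inside if it starts at or after 1000 Ma and ends at or before 251.902 Ma; oldest first that gives Neoproterozoic, Paleozoic.

748.098 million years; Neoproterozoic, Paleozoic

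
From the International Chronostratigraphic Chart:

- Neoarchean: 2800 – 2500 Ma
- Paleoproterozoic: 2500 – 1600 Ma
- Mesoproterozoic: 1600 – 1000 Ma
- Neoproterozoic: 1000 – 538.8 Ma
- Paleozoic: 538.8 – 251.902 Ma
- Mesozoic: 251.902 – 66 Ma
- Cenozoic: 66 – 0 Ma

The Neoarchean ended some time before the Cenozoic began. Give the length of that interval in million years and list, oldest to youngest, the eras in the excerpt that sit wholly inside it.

End of Neoarchean = 2500 Ma; start of Cenozoic = 66 Ma.
Gap = 2500 − 66 = 2434 Myr.
Eras wholly inside 2500–66 Ma: Paleoproterozoic (2500–1600), Mesoproterozoic (1600–1000), Neoproterozoic (1000–538.8), Paleozoic (538.8–251.902), Mesozoic (251.902–66).

2434 million years; Paleoproterozoic, Mesoproterozoic, Neoproterozoic, Paleozoic, Mesozoic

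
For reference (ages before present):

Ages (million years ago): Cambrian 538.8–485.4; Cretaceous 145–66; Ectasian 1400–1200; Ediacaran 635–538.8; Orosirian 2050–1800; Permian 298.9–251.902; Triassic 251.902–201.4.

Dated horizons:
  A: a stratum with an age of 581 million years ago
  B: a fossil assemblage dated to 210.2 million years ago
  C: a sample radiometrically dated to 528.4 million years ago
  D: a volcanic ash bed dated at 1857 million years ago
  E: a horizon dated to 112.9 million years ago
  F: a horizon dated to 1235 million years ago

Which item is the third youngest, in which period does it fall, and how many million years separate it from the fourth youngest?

Sorted youngest-first by Ma: E (112.9), B (210.2), C (528.4), A (581), F (1235), D (1857).
The third youngest is C at 528.4 Ma, which lies in 538.8–485.4 Ma: the Cambrian.
The fourth youngest is A at 581 Ma; separation = |528.4 − 581| = 52.6 Myr.

C, in the Cambrian; 52.6 million years to A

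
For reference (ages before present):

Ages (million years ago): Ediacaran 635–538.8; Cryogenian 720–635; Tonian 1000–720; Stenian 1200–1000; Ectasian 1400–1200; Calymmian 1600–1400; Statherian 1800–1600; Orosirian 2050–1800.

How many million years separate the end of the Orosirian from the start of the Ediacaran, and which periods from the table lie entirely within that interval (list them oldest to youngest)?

1165 million years; Statherian, Calymmian, Ectasian, Stenian, Tonian, Cryogenian

The Orosirian closes at 1800 Ma and the Ediacaran opens at 635 Ma, so the interval is 1800 − 635 = 1165 Myr.
A period fits inside if it starts at or after 1800 Ma and ends at or before 635 Ma; oldest first that gives Statherian, Calymmian, Ectasian, Stenian, Tonian, Cryogenian.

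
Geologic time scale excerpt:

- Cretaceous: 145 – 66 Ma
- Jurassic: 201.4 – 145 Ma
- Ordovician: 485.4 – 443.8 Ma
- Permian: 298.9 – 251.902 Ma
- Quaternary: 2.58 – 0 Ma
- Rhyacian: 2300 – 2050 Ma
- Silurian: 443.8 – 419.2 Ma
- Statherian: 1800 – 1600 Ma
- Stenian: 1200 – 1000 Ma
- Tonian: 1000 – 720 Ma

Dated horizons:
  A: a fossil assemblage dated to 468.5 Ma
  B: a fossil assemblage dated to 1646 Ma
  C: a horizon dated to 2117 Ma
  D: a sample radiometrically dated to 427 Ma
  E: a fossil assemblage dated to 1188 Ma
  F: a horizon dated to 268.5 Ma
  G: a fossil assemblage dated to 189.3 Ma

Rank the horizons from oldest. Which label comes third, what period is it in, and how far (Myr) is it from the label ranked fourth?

E, in the Stenian; 719.5 million years to A

Sorted oldest-first by Ma: C (2117), B (1646), E (1188), A (468.5), D (427), F (268.5), G (189.3).
The third oldest is E at 1188 Ma, which lies in 1200–1000 Ma: the Stenian.
The fourth oldest is A at 468.5 Ma; separation = |1188 − 468.5| = 719.5 Myr.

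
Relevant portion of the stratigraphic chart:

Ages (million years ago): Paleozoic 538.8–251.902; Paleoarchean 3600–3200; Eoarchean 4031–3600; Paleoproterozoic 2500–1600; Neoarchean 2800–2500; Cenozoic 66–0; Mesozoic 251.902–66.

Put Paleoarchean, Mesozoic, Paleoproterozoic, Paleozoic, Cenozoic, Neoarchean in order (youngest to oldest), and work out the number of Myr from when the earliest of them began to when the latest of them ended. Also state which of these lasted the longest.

Cenozoic, Mesozoic, Paleozoic, Paleoproterozoic, Neoarchean, Paleoarchean; total span 3600 Myr; longest is Paleoproterozoic

Start ages (Ma): Paleoarchean 3600, Neoarchean 2800, Paleoproterozoic 2500, Paleozoic 538.8, Mesozoic 251.902, Cenozoic 66.
Ordered youngest to oldest: Cenozoic, Mesozoic, Paleozoic, Paleoproterozoic, Neoarchean, Paleoarchean.
Span = 3600 − 0 = 3600 Myr.
Durations: Paleozoic 286.898, Paleoproterozoic 900, Cenozoic 66, Neoarchean 300, Paleoarchean 400, Mesozoic 185.902 → longest is Paleoproterozoic (900 Myr).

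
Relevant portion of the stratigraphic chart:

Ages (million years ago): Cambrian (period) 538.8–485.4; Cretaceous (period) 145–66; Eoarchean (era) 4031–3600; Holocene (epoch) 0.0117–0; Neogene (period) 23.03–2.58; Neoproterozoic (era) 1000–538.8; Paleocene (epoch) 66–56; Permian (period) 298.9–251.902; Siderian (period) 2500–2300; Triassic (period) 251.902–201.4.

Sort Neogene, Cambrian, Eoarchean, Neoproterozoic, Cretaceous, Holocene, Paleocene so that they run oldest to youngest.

Read off each span (Ma): Neogene 23.03–2.58; Cambrian 538.8–485.4; Eoarchean 4031–3600; Neoproterozoic 1000–538.8; Cretaceous 145–66; Holocene 0.0117–0; Paleocene 66–56.
Larger Ma is older, so oldest→youngest is Eoarchean, Neoproterozoic, Cambrian, Cretaceous, Paleocene, Neogene, Holocene.

Eoarchean, Neoproterozoic, Cambrian, Cretaceous, Paleocene, Neogene, Holocene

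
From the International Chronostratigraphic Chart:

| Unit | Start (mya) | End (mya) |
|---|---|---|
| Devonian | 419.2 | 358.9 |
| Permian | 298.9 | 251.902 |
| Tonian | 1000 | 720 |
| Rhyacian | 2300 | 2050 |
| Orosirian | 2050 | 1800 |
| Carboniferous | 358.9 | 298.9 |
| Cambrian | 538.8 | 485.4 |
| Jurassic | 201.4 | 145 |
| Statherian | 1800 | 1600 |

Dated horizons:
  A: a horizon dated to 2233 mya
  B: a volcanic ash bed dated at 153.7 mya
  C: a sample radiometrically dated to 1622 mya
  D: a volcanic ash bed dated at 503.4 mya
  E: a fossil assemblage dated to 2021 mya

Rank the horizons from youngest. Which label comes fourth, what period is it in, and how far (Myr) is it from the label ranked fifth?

Smaller Ma means younger, so youngest first: B 153.7 < D 503.4 < C 1622 < E 2021 < A 2233.
Counting 4 along gives E (2021 Ma); the excerpt puts that inside the Orosirian, 2050–1800 Ma.
Next in line is A (2233 Ma), and 2233 − 2021 = 212 Myr.

E, in the Orosirian; 212 million years to A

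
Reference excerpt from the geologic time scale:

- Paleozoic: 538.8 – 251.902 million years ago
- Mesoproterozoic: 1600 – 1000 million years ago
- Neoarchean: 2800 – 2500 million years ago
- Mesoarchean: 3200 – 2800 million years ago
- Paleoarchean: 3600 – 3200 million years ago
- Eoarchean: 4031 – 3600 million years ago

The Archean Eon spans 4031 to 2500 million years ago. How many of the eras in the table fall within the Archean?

Eras inside 4031–2500 Ma: Eoarchean, Paleoarchean, Mesoarchean, Neoarchean — 4 in total.

4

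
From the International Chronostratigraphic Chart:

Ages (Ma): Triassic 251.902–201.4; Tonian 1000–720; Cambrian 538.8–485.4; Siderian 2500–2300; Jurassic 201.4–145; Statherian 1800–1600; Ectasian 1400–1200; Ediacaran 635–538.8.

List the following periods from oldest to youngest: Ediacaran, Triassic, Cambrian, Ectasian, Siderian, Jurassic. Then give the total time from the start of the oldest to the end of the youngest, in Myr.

Siderian, Ectasian, Ediacaran, Cambrian, Triassic, Jurassic; total span 2355 Myr

From the excerpt: Ediacaran 635–538.8; Triassic 251.902–201.4; Cambrian 538.8–485.4; Ectasian 1400–1200; Siderian 2500–2300; Jurassic 201.4–145 (Ma).
Larger Ma is earlier, so the oldest is Siderian and the youngest is Jurassic; oldest to youngest: Siderian, Ectasian, Ediacaran, Cambrian, Triassic, Jurassic.
Oldest start 2500 minus youngest end 145 gives 2355 Myr overall.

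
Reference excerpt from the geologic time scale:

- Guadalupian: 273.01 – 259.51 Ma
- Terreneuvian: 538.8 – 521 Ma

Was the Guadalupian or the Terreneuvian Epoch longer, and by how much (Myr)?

Terreneuvian, by 4.3 million years

Guadalupian: 273.01 − 259.51 = 13.5 Myr.
Terreneuvian: 538.8 − 521 = 17.8 Myr.
Difference: 17.8 − 13.5 = 4.3 Myr, so the Terreneuvian was longer.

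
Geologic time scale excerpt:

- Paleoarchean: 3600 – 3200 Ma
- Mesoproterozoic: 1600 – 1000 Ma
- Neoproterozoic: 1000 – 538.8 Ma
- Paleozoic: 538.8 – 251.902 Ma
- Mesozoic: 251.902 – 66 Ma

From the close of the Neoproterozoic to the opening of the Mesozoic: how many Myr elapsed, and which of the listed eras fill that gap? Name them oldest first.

286.898 million years; Paleozoic

End of Neoproterozoic = 538.8 Ma; start of Mesozoic = 251.902 Ma.
Gap = 538.8 − 251.902 = 286.898 Myr.
Eras wholly inside 538.8–251.902 Ma: Paleozoic (538.8–251.902).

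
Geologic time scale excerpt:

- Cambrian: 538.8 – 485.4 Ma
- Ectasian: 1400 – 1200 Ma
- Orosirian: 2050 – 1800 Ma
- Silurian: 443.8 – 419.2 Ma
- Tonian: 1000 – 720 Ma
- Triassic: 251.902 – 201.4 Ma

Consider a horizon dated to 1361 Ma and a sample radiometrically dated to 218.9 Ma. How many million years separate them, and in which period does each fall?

1142.1 million years apart; the first in the Ectasian, the second in the Triassic

Elapsed time: 1361 − 218.9 = 1142.1 Myr.
1361 Ma lies within 1400–1200 Ma: Ectasian.
218.9 Ma lies within 251.902–201.4 Ma: Triassic.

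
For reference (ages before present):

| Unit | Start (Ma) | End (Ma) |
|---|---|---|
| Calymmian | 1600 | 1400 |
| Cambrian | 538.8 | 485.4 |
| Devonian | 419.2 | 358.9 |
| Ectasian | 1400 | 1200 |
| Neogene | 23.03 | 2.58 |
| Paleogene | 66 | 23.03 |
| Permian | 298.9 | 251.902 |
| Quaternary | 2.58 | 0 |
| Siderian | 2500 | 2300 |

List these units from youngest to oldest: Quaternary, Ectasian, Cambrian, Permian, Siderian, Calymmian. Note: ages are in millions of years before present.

Read off each span (Ma): Quaternary 2.58–0; Ectasian 1400–1200; Cambrian 538.8–485.4; Permian 298.9–251.902; Siderian 2500–2300; Calymmian 1600–1400.
Larger Ma is older, so oldest→youngest is Siderian, Calymmian, Ectasian, Cambrian, Permian, Quaternary; reverse it for youngest→oldest.

Quaternary → Permian → Cambrian → Ectasian → Calymmian → Siderian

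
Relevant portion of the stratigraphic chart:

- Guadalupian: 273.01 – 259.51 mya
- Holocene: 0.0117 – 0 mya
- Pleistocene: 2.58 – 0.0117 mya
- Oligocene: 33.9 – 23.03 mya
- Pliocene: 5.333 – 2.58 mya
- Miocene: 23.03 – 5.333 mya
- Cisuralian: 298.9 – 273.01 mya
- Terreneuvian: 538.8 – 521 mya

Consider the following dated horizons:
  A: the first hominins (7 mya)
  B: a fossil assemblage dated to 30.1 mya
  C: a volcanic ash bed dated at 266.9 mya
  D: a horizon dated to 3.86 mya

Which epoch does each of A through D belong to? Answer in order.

Match each age against the start–end ranges in the excerpt: A = 7 Ma → Miocene (23.03–5.333); B = 30.1 Ma → Oligocene (33.9–23.03); C = 266.9 Ma → Guadalupian (273.01–259.51); D = 3.86 Ma → Pliocene (5.333–2.58).

A — Miocene; B — Oligocene; C — Guadalupian; D — Pliocene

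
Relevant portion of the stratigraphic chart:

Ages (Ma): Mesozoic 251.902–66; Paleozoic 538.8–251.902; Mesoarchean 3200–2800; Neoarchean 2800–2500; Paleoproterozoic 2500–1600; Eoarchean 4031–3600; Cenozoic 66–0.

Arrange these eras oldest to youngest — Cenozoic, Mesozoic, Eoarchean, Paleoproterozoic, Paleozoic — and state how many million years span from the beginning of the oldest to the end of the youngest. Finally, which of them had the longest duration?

Eoarchean → Paleoproterozoic → Paleozoic → Mesozoic → Cenozoic; total span 4031 Myr; longest is Paleoproterozoic

Start ages (Ma): Eoarchean 4031, Paleoproterozoic 2500, Paleozoic 538.8, Mesozoic 251.902, Cenozoic 66.
Ordered oldest to youngest: Eoarchean, Paleoproterozoic, Paleozoic, Mesozoic, Cenozoic.
Span = 4031 − 0 = 4031 Myr.
Durations: Mesozoic 185.902, Cenozoic 66, Eoarchean 431, Paleozoic 286.898, Paleoproterozoic 900 → longest is Paleoproterozoic (900 Myr).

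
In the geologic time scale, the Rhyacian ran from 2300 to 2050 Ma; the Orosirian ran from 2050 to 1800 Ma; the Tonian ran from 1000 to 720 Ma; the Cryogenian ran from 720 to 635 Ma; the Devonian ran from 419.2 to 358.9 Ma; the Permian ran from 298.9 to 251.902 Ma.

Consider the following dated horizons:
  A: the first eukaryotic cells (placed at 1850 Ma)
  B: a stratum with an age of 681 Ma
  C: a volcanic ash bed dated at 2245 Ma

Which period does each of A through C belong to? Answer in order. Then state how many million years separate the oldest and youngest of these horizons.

Match each age against the start–end ranges in the excerpt: A = 1850 Ma → Orosirian (2050–1800); B = 681 Ma → Cryogenian (720–635); C = 2245 Ma → Rhyacian (2300–2050).
The largest age is 2245 Ma and the smallest is 681 Ma; their difference is 1564 Myr.

A — Orosirian; B — Cryogenian; C — Rhyacian; span 1564 million years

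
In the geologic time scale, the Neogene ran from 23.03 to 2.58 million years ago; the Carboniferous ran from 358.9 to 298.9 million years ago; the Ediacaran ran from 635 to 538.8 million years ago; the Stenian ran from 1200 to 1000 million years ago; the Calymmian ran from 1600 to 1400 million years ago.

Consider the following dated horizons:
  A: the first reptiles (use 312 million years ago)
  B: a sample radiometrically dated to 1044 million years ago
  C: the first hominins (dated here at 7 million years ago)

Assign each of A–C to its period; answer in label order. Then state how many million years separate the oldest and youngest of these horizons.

Match each age against the start–end ranges in the excerpt: A = 312 Ma → Carboniferous (358.9–298.9); B = 1044 Ma → Stenian (1200–1000); C = 7 Ma → Neogene (23.03–2.58).
The largest age is 1044 Ma and the smallest is 7 Ma; their difference is 1037 Myr.

A — Carboniferous; B — Stenian; C — Neogene; span 1037 million years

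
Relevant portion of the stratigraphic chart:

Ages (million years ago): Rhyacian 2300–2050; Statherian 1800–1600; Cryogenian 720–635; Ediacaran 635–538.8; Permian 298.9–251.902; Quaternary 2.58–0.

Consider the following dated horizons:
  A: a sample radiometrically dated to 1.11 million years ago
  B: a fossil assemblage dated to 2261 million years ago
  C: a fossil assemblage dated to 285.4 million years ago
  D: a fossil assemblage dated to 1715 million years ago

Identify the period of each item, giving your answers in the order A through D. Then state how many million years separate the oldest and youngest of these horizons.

A: 1.11 Ma lies in 2.58–0 Ma, so Quaternary.
B: 2261 Ma lies in 2300–2050 Ma, so Rhyacian.
C: 285.4 Ma lies in 298.9–251.902 Ma, so Permian.
D: 1715 Ma lies in 1800–1600 Ma, so Statherian.
Oldest = 2261 Ma, youngest = 1.11 Ma → span 2259.89 Myr.

A — Quaternary; B — Rhyacian; C — Permian; D — Statherian; span 2259.89 million years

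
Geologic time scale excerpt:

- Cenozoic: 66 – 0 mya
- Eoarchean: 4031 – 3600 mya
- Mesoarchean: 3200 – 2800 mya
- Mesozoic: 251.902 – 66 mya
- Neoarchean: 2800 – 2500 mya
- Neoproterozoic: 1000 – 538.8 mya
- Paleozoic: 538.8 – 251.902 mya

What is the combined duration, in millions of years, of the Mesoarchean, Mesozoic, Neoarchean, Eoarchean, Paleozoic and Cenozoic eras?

Duration is start − end for each: (3200 − 2800) + (251.902 − 66) + (2800 − 2500) + (4031 − 3600) + (538.8 − 251.902) + (66 − 0).
That is 400 + 185.902 + 300 + 431 + 286.898 + 66, which totals 1669.8 million years.

1669.8 million years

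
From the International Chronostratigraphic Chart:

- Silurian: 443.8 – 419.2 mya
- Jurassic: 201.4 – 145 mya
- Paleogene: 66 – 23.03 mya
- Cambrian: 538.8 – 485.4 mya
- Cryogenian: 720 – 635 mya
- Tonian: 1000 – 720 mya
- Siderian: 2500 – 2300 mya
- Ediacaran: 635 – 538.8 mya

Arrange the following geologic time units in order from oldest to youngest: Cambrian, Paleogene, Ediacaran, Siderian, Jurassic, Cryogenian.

Sorting by start age (descending Ma, since larger Ma = older): Siderian start 2500, Cryogenian start 720, Ediacaran start 635, Cambrian start 538.8, Jurassic start 201.4, Paleogene start 66.

Siderian, Cryogenian, Ediacaran, Cambrian, Jurassic, Paleogene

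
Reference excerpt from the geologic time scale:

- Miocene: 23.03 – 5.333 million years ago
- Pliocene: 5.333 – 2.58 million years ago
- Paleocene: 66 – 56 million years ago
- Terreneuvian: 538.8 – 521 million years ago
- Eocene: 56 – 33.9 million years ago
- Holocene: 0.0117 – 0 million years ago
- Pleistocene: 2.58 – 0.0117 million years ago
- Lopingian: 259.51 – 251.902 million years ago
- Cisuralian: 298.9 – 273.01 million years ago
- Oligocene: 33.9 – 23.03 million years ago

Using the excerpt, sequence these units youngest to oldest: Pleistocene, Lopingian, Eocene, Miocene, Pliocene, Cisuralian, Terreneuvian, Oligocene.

Read off each span (Ma): Pleistocene 2.58–0.0117; Lopingian 259.51–251.902; Eocene 56–33.9; Miocene 23.03–5.333; Pliocene 5.333–2.58; Cisuralian 298.9–273.01; Terreneuvian 538.8–521; Oligocene 33.9–23.03.
Larger Ma is older, so oldest→youngest is Terreneuvian, Cisuralian, Lopingian, Eocene, Oligocene, Miocene, Pliocene, Pleistocene; reverse it for youngest→oldest.

Pleistocene, then Pliocene, then Miocene, then Oligocene, then Eocene, then Lopingian, then Cisuralian, then Terreneuvian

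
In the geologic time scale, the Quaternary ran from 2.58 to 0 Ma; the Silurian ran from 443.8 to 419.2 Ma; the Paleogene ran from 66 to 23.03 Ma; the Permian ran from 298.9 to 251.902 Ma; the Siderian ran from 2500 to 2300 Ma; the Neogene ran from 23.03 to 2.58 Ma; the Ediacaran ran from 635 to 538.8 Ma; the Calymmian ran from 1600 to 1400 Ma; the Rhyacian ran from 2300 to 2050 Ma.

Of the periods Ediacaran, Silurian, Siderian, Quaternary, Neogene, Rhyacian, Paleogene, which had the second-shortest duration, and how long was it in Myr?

Neogene, 20.45 million years

Start − end for each: Ediacaran 635 − 538.8 = 96.2; Silurian 443.8 − 419.2 = 24.6; Siderian 2500 − 2300 = 200; Quaternary 2.58 − 0 = 2.58; Neogene 23.03 − 2.58 = 20.45; Rhyacian 2300 − 2050 = 250; Paleogene 66 − 23.03 = 42.97.
Ranking these from shortest: Quaternary < Neogene < Silurian < Paleogene < Ediacaran < Siderian < Rhyacian.
Position 2 in that ranking is Neogene, which lasted 20.45 Myr.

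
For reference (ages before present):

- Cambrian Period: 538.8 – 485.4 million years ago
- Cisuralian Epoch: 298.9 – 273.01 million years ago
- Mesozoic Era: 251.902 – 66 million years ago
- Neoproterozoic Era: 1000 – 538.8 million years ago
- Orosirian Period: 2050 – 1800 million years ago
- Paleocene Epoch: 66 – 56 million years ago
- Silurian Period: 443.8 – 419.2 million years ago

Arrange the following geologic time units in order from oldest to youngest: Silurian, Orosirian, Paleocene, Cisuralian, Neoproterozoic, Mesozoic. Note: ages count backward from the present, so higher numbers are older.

Orosirian, then Neoproterozoic, then Silurian, then Cisuralian, then Mesozoic, then Paleocene

The oldest of these is Orosirian (starts 2050 Ma) and the youngest is Paleocene (ends 56 Ma).
In between, by decreasing start age: Neoproterozoic (1000), Silurian (443.8), Cisuralian (298.9), Mesozoic (251.902).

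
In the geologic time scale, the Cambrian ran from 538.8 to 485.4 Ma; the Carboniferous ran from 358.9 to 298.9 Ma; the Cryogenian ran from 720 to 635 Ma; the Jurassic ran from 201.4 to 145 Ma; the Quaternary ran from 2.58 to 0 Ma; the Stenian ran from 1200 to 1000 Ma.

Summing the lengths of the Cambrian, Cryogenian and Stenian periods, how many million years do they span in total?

338.4 million years

Each duration: Cambrian = 53.4; Cryogenian = 85; Stenian = 200.
Sum: 53.4 + 85 + 200 = 338.4 Myr.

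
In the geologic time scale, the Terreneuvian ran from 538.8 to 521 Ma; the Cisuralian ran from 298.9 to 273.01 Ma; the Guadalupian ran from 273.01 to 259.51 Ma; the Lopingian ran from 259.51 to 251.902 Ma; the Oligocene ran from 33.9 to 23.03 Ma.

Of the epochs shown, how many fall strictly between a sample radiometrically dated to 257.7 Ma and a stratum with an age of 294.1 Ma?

294.1 Ma sits inside the Cisuralian (298.9–273.01) and 257.7 Ma inside the Lopingian (259.51–251.902); neither of those is wholly between the two dates.
The listed epochs lying completely between them are Guadalupian — 1 in all.

1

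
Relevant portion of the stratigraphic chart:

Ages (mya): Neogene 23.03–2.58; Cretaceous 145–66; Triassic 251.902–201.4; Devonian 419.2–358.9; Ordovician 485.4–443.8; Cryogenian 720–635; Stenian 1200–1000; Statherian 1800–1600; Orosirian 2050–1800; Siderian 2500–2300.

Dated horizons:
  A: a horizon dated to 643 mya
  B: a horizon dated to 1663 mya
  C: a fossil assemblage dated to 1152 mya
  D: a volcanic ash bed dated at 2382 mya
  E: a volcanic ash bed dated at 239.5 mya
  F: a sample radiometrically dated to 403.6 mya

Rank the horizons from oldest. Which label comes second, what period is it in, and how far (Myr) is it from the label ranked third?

Larger Ma means older, so oldest first: D 2382 > B 1663 > C 1152 > A 643 > F 403.6 > E 239.5.
Counting 2 along gives B (1663 Ma); the excerpt puts that inside the Statherian, 1800–1600 Ma.
Next in line is C (1152 Ma), and 1663 − 1152 = 511 Myr.

B, in the Statherian; 511 million years to C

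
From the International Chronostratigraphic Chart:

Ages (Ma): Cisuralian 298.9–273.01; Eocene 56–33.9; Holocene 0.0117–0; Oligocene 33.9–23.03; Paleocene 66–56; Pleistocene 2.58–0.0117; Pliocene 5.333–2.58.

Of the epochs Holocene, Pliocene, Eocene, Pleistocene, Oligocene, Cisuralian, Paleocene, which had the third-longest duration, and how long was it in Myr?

Oligocene, 10.87 million years

Start − end for each: Holocene 0.0117 − 0 = 0.0117; Pliocene 5.333 − 2.58 = 2.753; Eocene 56 − 33.9 = 22.1; Pleistocene 2.58 − 0.0117 = 2.5683; Oligocene 33.9 − 23.03 = 10.87; Cisuralian 298.9 − 273.01 = 25.89; Paleocene 66 − 56 = 10.
Ranking these from longest: Cisuralian > Eocene > Oligocene > Paleocene > Pliocene > Pleistocene > Holocene.
Position 3 in that ranking is Oligocene, which lasted 10.87 Myr.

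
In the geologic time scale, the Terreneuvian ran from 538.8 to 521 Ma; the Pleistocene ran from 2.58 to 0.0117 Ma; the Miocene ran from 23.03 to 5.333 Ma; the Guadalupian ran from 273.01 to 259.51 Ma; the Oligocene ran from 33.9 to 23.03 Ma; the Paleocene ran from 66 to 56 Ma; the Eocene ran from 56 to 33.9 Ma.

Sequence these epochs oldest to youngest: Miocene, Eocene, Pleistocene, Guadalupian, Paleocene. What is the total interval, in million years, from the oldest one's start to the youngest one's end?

From the excerpt: Miocene 23.03–5.333; Eocene 56–33.9; Pleistocene 2.58–0.0117; Guadalupian 273.01–259.51; Paleocene 66–56 (Ma).
Larger Ma is earlier, so the oldest is Guadalupian and the youngest is Pleistocene; oldest to youngest: Guadalupian, Paleocene, Eocene, Miocene, Pleistocene.
Oldest start 273.01 minus youngest end 0.0117 gives 272.9983 Myr overall.

Guadalupian → Paleocene → Eocene → Miocene → Pleistocene; total span 272.9983 Myr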